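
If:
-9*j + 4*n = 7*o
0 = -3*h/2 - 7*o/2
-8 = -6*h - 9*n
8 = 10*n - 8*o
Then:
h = 14/51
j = 62/153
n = 12/17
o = -2/17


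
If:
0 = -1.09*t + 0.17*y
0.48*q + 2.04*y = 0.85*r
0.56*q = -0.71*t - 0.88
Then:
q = -0.197739187418086*y - 1.57142857142857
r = 2.28833551769332*y - 0.887394957983193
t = 0.155963302752294*y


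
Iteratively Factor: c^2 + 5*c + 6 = (c + 3)*(c + 2)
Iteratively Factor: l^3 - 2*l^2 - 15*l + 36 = (l + 4)*(l^2 - 6*l + 9) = (l - 3)*(l + 4)*(l - 3)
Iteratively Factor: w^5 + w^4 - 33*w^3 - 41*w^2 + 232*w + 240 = (w + 4)*(w^4 - 3*w^3 - 21*w^2 + 43*w + 60) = (w + 4)^2*(w^3 - 7*w^2 + 7*w + 15) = (w - 5)*(w + 4)^2*(w^2 - 2*w - 3) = (w - 5)*(w + 1)*(w + 4)^2*(w - 3)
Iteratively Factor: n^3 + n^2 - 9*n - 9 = (n + 1)*(n^2 - 9) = (n - 3)*(n + 1)*(n + 3)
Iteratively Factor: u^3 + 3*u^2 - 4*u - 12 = (u + 2)*(u^2 + u - 6) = (u - 2)*(u + 2)*(u + 3)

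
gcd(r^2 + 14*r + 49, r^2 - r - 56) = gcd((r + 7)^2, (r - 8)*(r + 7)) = r + 7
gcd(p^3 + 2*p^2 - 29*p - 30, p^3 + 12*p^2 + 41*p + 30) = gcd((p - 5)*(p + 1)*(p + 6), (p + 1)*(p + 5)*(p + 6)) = p^2 + 7*p + 6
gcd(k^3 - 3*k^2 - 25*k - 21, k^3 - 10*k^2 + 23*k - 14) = k - 7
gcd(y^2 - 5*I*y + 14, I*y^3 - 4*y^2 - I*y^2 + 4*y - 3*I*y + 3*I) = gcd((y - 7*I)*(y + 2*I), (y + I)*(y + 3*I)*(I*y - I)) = 1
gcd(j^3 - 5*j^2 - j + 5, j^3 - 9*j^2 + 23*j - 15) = j^2 - 6*j + 5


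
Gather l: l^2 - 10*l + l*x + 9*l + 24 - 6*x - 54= l^2 + l*(x - 1) - 6*x - 30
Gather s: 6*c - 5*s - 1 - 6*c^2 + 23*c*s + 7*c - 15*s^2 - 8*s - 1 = -6*c^2 + 13*c - 15*s^2 + s*(23*c - 13) - 2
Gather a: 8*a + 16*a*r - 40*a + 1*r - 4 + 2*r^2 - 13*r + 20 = a*(16*r - 32) + 2*r^2 - 12*r + 16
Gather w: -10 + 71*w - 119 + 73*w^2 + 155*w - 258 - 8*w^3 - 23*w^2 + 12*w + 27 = -8*w^3 + 50*w^2 + 238*w - 360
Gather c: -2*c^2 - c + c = -2*c^2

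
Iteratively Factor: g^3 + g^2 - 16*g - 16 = (g + 1)*(g^2 - 16) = (g - 4)*(g + 1)*(g + 4)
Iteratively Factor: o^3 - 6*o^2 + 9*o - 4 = (o - 1)*(o^2 - 5*o + 4) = (o - 4)*(o - 1)*(o - 1)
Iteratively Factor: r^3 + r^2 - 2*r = (r - 1)*(r^2 + 2*r) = r*(r - 1)*(r + 2)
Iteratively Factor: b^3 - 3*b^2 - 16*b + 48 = (b + 4)*(b^2 - 7*b + 12) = (b - 3)*(b + 4)*(b - 4)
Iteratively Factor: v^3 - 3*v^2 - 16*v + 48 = (v + 4)*(v^2 - 7*v + 12) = (v - 4)*(v + 4)*(v - 3)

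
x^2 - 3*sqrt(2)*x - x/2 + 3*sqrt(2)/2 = (x - 1/2)*(x - 3*sqrt(2))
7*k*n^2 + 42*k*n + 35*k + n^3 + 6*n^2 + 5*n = (7*k + n)*(n + 1)*(n + 5)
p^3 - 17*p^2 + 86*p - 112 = (p - 8)*(p - 7)*(p - 2)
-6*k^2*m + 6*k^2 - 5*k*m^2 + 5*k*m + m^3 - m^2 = (-6*k + m)*(k + m)*(m - 1)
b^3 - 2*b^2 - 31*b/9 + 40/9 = (b - 8/3)*(b - 1)*(b + 5/3)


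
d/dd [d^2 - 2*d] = 2*d - 2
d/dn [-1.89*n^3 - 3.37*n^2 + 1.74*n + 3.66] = -5.67*n^2 - 6.74*n + 1.74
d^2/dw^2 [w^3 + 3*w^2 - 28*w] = 6*w + 6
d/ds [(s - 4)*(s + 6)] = 2*s + 2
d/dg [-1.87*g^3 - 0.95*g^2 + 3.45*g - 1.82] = -5.61*g^2 - 1.9*g + 3.45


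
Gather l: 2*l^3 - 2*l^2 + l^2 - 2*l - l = 2*l^3 - l^2 - 3*l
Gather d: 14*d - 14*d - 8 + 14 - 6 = 0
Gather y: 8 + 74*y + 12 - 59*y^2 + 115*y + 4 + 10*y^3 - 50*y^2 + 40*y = 10*y^3 - 109*y^2 + 229*y + 24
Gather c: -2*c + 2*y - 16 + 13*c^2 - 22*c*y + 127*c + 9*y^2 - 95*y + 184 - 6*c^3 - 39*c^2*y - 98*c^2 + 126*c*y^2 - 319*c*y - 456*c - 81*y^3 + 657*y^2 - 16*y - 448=-6*c^3 + c^2*(-39*y - 85) + c*(126*y^2 - 341*y - 331) - 81*y^3 + 666*y^2 - 109*y - 280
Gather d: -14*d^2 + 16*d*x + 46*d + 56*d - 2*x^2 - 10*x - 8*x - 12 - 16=-14*d^2 + d*(16*x + 102) - 2*x^2 - 18*x - 28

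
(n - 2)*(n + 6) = n^2 + 4*n - 12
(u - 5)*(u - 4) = u^2 - 9*u + 20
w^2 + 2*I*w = w*(w + 2*I)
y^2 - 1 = (y - 1)*(y + 1)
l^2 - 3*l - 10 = (l - 5)*(l + 2)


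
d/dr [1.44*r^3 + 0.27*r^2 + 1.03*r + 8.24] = 4.32*r^2 + 0.54*r + 1.03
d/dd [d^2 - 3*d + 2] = 2*d - 3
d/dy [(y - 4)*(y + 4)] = 2*y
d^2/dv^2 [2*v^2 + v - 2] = 4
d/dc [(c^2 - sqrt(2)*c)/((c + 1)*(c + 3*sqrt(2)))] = (c*(-c + sqrt(2))*(c + 1) + c*(-c + sqrt(2))*(c + 3*sqrt(2)) + (c + 1)*(c + 3*sqrt(2))*(2*c - sqrt(2)))/((c + 1)^2*(c + 3*sqrt(2))^2)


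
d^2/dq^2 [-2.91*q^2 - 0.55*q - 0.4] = -5.82000000000000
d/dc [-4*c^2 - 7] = -8*c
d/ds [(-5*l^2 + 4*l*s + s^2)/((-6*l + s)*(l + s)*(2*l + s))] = (-128*l^4 - 54*l^3*s + 11*l^2*s^2 - 8*l*s^3 - s^4)/(144*l^6 + 384*l^5*s + 328*l^4*s^2 + 72*l^3*s^3 - 23*l^2*s^4 - 6*l*s^5 + s^6)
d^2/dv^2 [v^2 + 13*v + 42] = 2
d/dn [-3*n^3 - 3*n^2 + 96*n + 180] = -9*n^2 - 6*n + 96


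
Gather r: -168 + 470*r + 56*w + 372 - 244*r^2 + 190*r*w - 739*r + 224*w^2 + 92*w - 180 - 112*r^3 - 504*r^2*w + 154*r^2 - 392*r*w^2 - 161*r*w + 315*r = -112*r^3 + r^2*(-504*w - 90) + r*(-392*w^2 + 29*w + 46) + 224*w^2 + 148*w + 24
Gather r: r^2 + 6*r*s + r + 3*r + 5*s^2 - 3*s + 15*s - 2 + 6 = r^2 + r*(6*s + 4) + 5*s^2 + 12*s + 4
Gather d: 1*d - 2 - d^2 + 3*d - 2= -d^2 + 4*d - 4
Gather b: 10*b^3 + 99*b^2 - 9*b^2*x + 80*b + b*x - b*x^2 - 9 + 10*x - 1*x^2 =10*b^3 + b^2*(99 - 9*x) + b*(-x^2 + x + 80) - x^2 + 10*x - 9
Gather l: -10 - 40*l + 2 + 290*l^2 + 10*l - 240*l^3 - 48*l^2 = -240*l^3 + 242*l^2 - 30*l - 8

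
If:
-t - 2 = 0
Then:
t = -2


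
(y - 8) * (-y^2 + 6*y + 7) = -y^3 + 14*y^2 - 41*y - 56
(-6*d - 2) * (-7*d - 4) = 42*d^2 + 38*d + 8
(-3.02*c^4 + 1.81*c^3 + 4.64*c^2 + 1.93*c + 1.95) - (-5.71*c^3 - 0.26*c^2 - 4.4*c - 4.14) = -3.02*c^4 + 7.52*c^3 + 4.9*c^2 + 6.33*c + 6.09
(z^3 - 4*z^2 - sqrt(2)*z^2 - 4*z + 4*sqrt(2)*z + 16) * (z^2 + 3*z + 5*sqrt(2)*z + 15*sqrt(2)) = z^5 - z^4 + 4*sqrt(2)*z^4 - 26*z^3 - 4*sqrt(2)*z^3 - 68*sqrt(2)*z^2 + 14*z^2 + 20*sqrt(2)*z + 168*z + 240*sqrt(2)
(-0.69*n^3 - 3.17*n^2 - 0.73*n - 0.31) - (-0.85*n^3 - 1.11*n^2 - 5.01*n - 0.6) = 0.16*n^3 - 2.06*n^2 + 4.28*n + 0.29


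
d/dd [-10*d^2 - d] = -20*d - 1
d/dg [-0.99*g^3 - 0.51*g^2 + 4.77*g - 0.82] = -2.97*g^2 - 1.02*g + 4.77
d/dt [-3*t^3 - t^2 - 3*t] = -9*t^2 - 2*t - 3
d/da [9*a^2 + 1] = 18*a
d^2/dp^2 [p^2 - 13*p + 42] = 2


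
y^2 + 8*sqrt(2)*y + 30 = (y + 3*sqrt(2))*(y + 5*sqrt(2))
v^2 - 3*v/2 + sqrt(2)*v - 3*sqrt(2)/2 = (v - 3/2)*(v + sqrt(2))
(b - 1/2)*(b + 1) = b^2 + b/2 - 1/2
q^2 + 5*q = q*(q + 5)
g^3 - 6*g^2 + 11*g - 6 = (g - 3)*(g - 2)*(g - 1)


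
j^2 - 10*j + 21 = (j - 7)*(j - 3)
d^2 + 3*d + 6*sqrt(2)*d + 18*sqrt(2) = (d + 3)*(d + 6*sqrt(2))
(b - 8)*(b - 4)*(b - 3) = b^3 - 15*b^2 + 68*b - 96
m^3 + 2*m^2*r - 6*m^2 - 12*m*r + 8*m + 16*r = (m - 4)*(m - 2)*(m + 2*r)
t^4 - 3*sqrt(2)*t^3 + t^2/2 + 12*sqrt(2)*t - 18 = (t - 2)*(t + 2)*(t - 3*sqrt(2)/2)^2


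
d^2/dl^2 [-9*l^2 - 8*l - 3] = -18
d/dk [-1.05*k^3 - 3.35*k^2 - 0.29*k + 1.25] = -3.15*k^2 - 6.7*k - 0.29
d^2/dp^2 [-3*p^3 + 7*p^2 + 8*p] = 14 - 18*p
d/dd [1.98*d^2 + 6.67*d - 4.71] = 3.96*d + 6.67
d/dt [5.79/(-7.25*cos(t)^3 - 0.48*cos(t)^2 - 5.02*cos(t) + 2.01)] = (125.9325*sin(t)^2 - 5.5584*cos(t) - 154.9983)*sin(t)/(7.25*cos(t)^3 + 0.48*cos(t)^2 + 5.02*cos(t) - 2.01)^2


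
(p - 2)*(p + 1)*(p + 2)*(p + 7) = p^4 + 8*p^3 + 3*p^2 - 32*p - 28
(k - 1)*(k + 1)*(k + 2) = k^3 + 2*k^2 - k - 2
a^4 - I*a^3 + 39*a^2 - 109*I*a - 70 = (a - 5*I)*(a - 2*I)*(a - I)*(a + 7*I)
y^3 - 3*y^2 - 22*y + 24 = (y - 6)*(y - 1)*(y + 4)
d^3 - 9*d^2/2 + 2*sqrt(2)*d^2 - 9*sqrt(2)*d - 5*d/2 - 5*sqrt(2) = (d - 5)*(d + 1/2)*(d + 2*sqrt(2))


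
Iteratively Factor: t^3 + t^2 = (t)*(t^2 + t) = t^2*(t + 1)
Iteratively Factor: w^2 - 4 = (w + 2)*(w - 2)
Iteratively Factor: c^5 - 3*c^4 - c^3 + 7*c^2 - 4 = (c + 1)*(c^4 - 4*c^3 + 3*c^2 + 4*c - 4) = (c - 1)*(c + 1)*(c^3 - 3*c^2 + 4) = (c - 1)*(c + 1)^2*(c^2 - 4*c + 4) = (c - 2)*(c - 1)*(c + 1)^2*(c - 2)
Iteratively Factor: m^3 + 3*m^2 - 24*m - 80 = (m - 5)*(m^2 + 8*m + 16) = (m - 5)*(m + 4)*(m + 4)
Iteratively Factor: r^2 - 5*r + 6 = (r - 2)*(r - 3)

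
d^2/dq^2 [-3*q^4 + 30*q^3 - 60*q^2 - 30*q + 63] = -36*q^2 + 180*q - 120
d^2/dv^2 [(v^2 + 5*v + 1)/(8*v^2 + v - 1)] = 6*(104*v^3 + 72*v^2 + 48*v + 5)/(512*v^6 + 192*v^5 - 168*v^4 - 47*v^3 + 21*v^2 + 3*v - 1)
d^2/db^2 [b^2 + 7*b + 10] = 2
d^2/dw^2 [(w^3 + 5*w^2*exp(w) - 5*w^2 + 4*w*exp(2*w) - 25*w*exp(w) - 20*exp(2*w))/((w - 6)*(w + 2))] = (5*w^6*exp(w) + 16*w^5*exp(2*w) - 65*w^5*exp(w) - 224*w^4*exp(2*w) + 170*w^4*exp(w) + 744*w^3*exp(2*w) + 390*w^3*exp(w) + 16*w^3 + 1096*w^2*exp(2*w) + 120*w^2*exp(w) - 72*w^2 - 4480*w*exp(2*w) - 4920*w*exp(w) + 864*w - 6880*exp(2*w) - 3360*exp(w) - 1440)/(w^6 - 12*w^5 + 12*w^4 + 224*w^3 - 144*w^2 - 1728*w - 1728)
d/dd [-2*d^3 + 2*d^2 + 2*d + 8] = -6*d^2 + 4*d + 2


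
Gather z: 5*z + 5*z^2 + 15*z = 5*z^2 + 20*z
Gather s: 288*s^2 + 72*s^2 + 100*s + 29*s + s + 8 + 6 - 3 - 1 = 360*s^2 + 130*s + 10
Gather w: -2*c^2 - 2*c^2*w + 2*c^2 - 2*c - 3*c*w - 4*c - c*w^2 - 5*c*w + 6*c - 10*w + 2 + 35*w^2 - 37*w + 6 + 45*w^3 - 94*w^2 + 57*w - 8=45*w^3 + w^2*(-c - 59) + w*(-2*c^2 - 8*c + 10)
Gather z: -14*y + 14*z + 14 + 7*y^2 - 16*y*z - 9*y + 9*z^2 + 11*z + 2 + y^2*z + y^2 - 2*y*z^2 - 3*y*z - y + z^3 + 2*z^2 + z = 8*y^2 - 24*y + z^3 + z^2*(11 - 2*y) + z*(y^2 - 19*y + 26) + 16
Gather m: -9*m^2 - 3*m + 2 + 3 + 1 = -9*m^2 - 3*m + 6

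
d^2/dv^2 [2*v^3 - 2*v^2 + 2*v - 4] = 12*v - 4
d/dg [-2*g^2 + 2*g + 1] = 2 - 4*g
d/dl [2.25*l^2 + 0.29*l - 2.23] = 4.5*l + 0.29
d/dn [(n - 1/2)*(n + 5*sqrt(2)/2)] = 2*n - 1/2 + 5*sqrt(2)/2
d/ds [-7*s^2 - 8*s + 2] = -14*s - 8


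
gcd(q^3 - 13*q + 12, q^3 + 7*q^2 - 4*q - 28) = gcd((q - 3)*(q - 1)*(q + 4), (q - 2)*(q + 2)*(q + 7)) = 1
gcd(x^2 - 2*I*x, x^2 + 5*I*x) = x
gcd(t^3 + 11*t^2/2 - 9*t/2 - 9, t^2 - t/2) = 1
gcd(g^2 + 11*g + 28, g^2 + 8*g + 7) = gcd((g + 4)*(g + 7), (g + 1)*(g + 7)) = g + 7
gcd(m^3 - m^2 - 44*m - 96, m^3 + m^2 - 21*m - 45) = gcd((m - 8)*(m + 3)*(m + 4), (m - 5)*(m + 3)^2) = m + 3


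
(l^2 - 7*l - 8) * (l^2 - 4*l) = l^4 - 11*l^3 + 20*l^2 + 32*l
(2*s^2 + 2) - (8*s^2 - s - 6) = -6*s^2 + s + 8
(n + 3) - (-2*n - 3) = 3*n + 6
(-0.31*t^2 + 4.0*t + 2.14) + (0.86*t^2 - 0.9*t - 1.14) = 0.55*t^2 + 3.1*t + 1.0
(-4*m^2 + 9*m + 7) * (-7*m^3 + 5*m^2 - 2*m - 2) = 28*m^5 - 83*m^4 + 4*m^3 + 25*m^2 - 32*m - 14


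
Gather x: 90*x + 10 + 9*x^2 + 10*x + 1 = 9*x^2 + 100*x + 11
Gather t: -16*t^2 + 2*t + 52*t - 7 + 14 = -16*t^2 + 54*t + 7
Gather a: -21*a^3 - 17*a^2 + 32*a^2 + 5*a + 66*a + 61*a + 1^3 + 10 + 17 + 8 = -21*a^3 + 15*a^2 + 132*a + 36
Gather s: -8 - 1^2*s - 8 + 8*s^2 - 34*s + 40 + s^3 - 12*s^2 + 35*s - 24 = s^3 - 4*s^2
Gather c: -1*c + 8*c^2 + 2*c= 8*c^2 + c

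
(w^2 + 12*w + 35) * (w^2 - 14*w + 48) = w^4 - 2*w^3 - 85*w^2 + 86*w + 1680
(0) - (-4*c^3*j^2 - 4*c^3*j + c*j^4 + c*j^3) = 4*c^3*j^2 + 4*c^3*j - c*j^4 - c*j^3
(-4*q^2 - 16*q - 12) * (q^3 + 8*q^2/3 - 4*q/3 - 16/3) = -4*q^5 - 80*q^4/3 - 148*q^3/3 + 32*q^2/3 + 304*q/3 + 64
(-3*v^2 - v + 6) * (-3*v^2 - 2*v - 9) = 9*v^4 + 9*v^3 + 11*v^2 - 3*v - 54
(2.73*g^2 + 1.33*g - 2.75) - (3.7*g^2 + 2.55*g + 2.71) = -0.97*g^2 - 1.22*g - 5.46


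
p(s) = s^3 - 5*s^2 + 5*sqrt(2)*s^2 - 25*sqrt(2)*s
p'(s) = 3*s^2 - 10*s + 10*sqrt(2)*s - 25*sqrt(2)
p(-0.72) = 26.16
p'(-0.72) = -36.78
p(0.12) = -4.21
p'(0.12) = -34.82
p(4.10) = -41.22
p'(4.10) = 32.06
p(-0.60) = 21.74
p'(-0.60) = -36.76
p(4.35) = -32.29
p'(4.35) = 39.43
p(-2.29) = 79.82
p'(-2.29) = -29.11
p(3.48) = -55.81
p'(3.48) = 15.39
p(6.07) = 85.35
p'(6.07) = 100.32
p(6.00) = 78.43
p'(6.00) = 97.50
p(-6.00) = 70.69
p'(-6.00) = 47.79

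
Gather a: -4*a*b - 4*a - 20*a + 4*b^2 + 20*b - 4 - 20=a*(-4*b - 24) + 4*b^2 + 20*b - 24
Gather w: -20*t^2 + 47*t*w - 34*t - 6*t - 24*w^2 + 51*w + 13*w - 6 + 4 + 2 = -20*t^2 - 40*t - 24*w^2 + w*(47*t + 64)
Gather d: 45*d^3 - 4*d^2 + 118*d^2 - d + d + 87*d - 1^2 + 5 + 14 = 45*d^3 + 114*d^2 + 87*d + 18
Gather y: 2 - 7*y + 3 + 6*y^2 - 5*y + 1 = 6*y^2 - 12*y + 6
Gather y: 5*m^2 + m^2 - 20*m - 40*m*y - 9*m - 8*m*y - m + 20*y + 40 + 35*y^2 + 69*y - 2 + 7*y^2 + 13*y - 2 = 6*m^2 - 30*m + 42*y^2 + y*(102 - 48*m) + 36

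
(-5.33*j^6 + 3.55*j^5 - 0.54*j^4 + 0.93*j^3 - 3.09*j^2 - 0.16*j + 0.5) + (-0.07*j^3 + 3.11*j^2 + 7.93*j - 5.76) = -5.33*j^6 + 3.55*j^5 - 0.54*j^4 + 0.86*j^3 + 0.02*j^2 + 7.77*j - 5.26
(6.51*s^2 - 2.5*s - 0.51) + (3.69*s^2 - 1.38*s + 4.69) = 10.2*s^2 - 3.88*s + 4.18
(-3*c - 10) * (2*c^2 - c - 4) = -6*c^3 - 17*c^2 + 22*c + 40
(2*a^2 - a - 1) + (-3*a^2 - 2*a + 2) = -a^2 - 3*a + 1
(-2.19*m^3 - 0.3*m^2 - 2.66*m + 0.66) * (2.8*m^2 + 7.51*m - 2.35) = -6.132*m^5 - 17.2869*m^4 - 4.5545*m^3 - 17.4236*m^2 + 11.2076*m - 1.551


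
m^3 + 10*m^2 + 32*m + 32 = (m + 2)*(m + 4)^2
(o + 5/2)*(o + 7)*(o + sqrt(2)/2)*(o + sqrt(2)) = o^4 + 3*sqrt(2)*o^3/2 + 19*o^3/2 + 37*o^2/2 + 57*sqrt(2)*o^2/4 + 19*o/2 + 105*sqrt(2)*o/4 + 35/2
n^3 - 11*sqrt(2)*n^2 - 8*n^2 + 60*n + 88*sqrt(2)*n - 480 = (n - 8)*(n - 6*sqrt(2))*(n - 5*sqrt(2))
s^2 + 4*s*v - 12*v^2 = (s - 2*v)*(s + 6*v)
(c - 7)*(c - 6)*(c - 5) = c^3 - 18*c^2 + 107*c - 210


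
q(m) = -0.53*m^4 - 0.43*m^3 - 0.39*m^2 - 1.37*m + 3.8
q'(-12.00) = 3485.59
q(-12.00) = -10282.96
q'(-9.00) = 1446.64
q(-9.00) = -3179.32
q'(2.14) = -29.72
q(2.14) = -16.25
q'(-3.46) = 73.70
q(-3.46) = -54.28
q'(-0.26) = -1.22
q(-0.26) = 4.13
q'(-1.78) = 7.89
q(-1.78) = 2.11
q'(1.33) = -9.68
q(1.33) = -1.38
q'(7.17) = -854.72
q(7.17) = -1585.29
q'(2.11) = -28.67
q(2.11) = -15.37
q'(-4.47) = 165.69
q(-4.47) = -171.06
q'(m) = -2.12*m^3 - 1.29*m^2 - 0.78*m - 1.37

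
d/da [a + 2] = 1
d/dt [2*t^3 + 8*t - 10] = 6*t^2 + 8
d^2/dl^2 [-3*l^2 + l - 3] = -6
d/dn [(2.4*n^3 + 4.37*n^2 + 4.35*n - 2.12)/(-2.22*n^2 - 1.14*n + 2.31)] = (-5.328*n^4 - 5.472*n^3 + 21.3072*n^2 + 10.7766*n + 7.6317)/(4.9284*n^4 + 5.0616*n^3 - 8.9568*n^2 - 5.2668*n + 5.3361)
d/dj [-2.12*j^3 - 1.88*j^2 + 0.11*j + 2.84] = -6.36*j^2 - 3.76*j + 0.11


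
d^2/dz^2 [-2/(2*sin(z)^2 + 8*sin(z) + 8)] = 2*(2*sin(z)^2 - 2*sin(z) - 3)/(sin(z) + 2)^4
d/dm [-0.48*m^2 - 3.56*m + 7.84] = -0.96*m - 3.56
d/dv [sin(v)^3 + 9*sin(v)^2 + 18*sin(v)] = 3*(sin(v)^2 + 6*sin(v) + 6)*cos(v)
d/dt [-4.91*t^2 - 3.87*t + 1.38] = -9.82*t - 3.87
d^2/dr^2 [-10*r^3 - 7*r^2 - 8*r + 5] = -60*r - 14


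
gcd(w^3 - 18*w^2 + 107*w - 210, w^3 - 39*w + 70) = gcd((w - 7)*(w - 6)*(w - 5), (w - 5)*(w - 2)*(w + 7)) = w - 5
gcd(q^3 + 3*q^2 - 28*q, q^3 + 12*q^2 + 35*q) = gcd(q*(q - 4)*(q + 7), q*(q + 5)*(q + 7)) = q^2 + 7*q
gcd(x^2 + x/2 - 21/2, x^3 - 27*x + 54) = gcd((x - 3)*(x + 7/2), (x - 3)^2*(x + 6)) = x - 3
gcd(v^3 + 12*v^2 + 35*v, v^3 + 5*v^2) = v^2 + 5*v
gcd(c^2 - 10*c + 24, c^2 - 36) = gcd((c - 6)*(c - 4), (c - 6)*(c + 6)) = c - 6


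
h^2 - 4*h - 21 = (h - 7)*(h + 3)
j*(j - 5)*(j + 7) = j^3 + 2*j^2 - 35*j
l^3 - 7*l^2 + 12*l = l*(l - 4)*(l - 3)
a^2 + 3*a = a*(a + 3)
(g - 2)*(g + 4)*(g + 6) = g^3 + 8*g^2 + 4*g - 48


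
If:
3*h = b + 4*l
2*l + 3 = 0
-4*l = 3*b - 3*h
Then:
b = 0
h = -2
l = -3/2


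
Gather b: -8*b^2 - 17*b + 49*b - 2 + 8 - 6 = -8*b^2 + 32*b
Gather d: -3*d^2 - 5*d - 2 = -3*d^2 - 5*d - 2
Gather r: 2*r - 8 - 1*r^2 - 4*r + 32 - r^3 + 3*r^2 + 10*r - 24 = -r^3 + 2*r^2 + 8*r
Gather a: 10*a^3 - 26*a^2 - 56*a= 10*a^3 - 26*a^2 - 56*a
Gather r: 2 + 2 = 4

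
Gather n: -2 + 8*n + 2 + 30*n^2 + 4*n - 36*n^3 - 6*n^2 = -36*n^3 + 24*n^2 + 12*n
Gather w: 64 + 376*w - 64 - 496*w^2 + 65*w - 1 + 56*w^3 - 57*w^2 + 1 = 56*w^3 - 553*w^2 + 441*w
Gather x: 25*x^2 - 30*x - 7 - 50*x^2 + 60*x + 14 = -25*x^2 + 30*x + 7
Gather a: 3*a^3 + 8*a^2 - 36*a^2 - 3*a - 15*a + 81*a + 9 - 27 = 3*a^3 - 28*a^2 + 63*a - 18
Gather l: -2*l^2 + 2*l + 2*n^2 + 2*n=-2*l^2 + 2*l + 2*n^2 + 2*n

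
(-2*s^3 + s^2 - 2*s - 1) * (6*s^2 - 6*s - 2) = -12*s^5 + 18*s^4 - 14*s^3 + 4*s^2 + 10*s + 2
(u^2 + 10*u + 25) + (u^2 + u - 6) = 2*u^2 + 11*u + 19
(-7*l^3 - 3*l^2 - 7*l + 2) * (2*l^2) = -14*l^5 - 6*l^4 - 14*l^3 + 4*l^2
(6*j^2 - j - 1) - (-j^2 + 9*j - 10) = 7*j^2 - 10*j + 9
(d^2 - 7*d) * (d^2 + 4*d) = d^4 - 3*d^3 - 28*d^2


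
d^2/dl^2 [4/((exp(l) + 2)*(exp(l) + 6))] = 16*(exp(3*l) + 6*exp(2*l) + 4*exp(l) - 24)*exp(l)/(exp(6*l) + 24*exp(5*l) + 228*exp(4*l) + 1088*exp(3*l) + 2736*exp(2*l) + 3456*exp(l) + 1728)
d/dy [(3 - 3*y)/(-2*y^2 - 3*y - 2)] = 3*(-2*y^2 + 4*y + 5)/(4*y^4 + 12*y^3 + 17*y^2 + 12*y + 4)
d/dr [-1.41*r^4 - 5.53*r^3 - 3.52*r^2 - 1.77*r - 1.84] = -5.64*r^3 - 16.59*r^2 - 7.04*r - 1.77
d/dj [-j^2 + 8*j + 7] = 8 - 2*j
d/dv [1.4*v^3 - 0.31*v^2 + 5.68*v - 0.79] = 4.2*v^2 - 0.62*v + 5.68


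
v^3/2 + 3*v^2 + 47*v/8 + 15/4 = (v/2 + 1)*(v + 3/2)*(v + 5/2)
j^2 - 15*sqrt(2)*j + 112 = (j - 8*sqrt(2))*(j - 7*sqrt(2))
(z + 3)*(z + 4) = z^2 + 7*z + 12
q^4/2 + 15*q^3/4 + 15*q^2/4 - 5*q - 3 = (q/2 + 1)*(q - 1)*(q + 1/2)*(q + 6)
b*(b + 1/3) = b^2 + b/3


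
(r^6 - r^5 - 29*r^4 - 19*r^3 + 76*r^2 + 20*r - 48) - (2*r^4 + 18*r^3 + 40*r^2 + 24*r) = r^6 - r^5 - 31*r^4 - 37*r^3 + 36*r^2 - 4*r - 48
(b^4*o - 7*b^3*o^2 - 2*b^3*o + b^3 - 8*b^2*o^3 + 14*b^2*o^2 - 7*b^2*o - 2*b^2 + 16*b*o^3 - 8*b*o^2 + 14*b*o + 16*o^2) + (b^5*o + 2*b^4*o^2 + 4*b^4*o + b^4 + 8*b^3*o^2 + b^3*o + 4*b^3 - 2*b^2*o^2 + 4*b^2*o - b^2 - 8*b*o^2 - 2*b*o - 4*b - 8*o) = b^5*o + 2*b^4*o^2 + 5*b^4*o + b^4 + b^3*o^2 - b^3*o + 5*b^3 - 8*b^2*o^3 + 12*b^2*o^2 - 3*b^2*o - 3*b^2 + 16*b*o^3 - 16*b*o^2 + 12*b*o - 4*b + 16*o^2 - 8*o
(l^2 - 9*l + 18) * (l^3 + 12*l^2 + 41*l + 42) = l^5 + 3*l^4 - 49*l^3 - 111*l^2 + 360*l + 756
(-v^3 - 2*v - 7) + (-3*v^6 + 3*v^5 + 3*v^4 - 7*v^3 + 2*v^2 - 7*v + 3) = -3*v^6 + 3*v^5 + 3*v^4 - 8*v^3 + 2*v^2 - 9*v - 4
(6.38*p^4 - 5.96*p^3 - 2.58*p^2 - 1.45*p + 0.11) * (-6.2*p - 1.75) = -39.556*p^5 + 25.787*p^4 + 26.426*p^3 + 13.505*p^2 + 1.8555*p - 0.1925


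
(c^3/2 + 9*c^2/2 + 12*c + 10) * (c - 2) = c^4/2 + 7*c^3/2 + 3*c^2 - 14*c - 20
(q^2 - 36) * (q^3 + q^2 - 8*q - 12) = q^5 + q^4 - 44*q^3 - 48*q^2 + 288*q + 432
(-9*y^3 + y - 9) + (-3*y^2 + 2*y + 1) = -9*y^3 - 3*y^2 + 3*y - 8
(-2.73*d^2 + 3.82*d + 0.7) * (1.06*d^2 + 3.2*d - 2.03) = -2.8938*d^4 - 4.6868*d^3 + 18.5079*d^2 - 5.5146*d - 1.421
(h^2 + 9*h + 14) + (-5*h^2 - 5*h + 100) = -4*h^2 + 4*h + 114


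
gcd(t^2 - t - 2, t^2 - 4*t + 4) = t - 2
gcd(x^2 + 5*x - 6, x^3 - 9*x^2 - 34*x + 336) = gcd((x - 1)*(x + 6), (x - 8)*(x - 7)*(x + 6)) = x + 6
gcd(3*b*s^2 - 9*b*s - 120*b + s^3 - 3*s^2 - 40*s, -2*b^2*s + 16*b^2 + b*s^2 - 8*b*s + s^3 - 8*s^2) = s - 8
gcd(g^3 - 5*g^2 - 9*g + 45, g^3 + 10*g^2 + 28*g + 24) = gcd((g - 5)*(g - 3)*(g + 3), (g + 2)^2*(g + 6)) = 1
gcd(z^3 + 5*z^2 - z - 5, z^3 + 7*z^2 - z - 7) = z^2 - 1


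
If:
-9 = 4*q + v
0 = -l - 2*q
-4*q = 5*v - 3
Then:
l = 6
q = -3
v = 3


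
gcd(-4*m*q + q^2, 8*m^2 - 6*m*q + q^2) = -4*m + q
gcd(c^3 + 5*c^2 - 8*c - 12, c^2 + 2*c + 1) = c + 1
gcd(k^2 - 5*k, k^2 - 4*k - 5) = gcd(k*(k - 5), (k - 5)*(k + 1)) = k - 5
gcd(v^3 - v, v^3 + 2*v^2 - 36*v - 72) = 1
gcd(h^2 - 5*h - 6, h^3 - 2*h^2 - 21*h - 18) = h^2 - 5*h - 6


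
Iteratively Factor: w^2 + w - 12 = (w + 4)*(w - 3)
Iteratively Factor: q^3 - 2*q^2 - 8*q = (q)*(q^2 - 2*q - 8) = q*(q - 4)*(q + 2)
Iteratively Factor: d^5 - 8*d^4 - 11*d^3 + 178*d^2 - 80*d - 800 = (d - 5)*(d^4 - 3*d^3 - 26*d^2 + 48*d + 160) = (d - 5)*(d + 4)*(d^3 - 7*d^2 + 2*d + 40) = (d - 5)*(d - 4)*(d + 4)*(d^2 - 3*d - 10) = (d - 5)*(d - 4)*(d + 2)*(d + 4)*(d - 5)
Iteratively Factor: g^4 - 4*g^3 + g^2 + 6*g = (g - 3)*(g^3 - g^2 - 2*g) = g*(g - 3)*(g^2 - g - 2) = g*(g - 3)*(g - 2)*(g + 1)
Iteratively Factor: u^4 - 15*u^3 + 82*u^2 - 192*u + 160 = (u - 4)*(u^3 - 11*u^2 + 38*u - 40) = (u - 4)*(u - 2)*(u^2 - 9*u + 20) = (u - 4)^2*(u - 2)*(u - 5)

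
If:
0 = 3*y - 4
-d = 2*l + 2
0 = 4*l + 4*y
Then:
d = 2/3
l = -4/3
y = 4/3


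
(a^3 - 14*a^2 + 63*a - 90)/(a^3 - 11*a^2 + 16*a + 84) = (a^2 - 8*a + 15)/(a^2 - 5*a - 14)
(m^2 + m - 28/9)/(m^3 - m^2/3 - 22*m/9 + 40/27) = 3*(3*m + 7)/(9*m^2 + 9*m - 10)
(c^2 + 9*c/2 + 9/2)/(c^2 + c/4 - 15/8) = 4*(c + 3)/(4*c - 5)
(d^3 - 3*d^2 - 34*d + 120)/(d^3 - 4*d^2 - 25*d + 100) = (d + 6)/(d + 5)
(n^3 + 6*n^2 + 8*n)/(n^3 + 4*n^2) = (n + 2)/n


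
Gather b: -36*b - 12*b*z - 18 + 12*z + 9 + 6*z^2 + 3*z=b*(-12*z - 36) + 6*z^2 + 15*z - 9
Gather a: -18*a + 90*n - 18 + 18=-18*a + 90*n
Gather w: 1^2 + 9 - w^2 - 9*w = -w^2 - 9*w + 10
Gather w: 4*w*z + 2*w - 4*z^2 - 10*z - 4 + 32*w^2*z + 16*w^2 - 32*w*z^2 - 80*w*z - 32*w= w^2*(32*z + 16) + w*(-32*z^2 - 76*z - 30) - 4*z^2 - 10*z - 4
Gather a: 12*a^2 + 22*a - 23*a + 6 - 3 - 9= 12*a^2 - a - 6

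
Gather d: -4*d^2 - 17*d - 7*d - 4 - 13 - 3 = -4*d^2 - 24*d - 20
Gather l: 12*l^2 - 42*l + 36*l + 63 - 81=12*l^2 - 6*l - 18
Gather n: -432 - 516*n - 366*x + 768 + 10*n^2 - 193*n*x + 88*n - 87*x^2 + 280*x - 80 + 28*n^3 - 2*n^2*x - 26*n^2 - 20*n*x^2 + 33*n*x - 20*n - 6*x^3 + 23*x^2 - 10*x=28*n^3 + n^2*(-2*x - 16) + n*(-20*x^2 - 160*x - 448) - 6*x^3 - 64*x^2 - 96*x + 256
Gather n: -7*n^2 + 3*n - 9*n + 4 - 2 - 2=-7*n^2 - 6*n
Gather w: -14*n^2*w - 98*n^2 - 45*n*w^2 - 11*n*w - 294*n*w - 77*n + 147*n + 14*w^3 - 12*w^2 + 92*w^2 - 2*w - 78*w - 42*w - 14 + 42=-98*n^2 + 70*n + 14*w^3 + w^2*(80 - 45*n) + w*(-14*n^2 - 305*n - 122) + 28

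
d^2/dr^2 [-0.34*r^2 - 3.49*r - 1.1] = -0.680000000000000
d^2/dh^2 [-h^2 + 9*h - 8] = -2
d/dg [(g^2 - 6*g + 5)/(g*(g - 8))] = 2*(-g^2 - 5*g + 20)/(g^2*(g^2 - 16*g + 64))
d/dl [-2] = 0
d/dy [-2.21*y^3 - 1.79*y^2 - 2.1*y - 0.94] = -6.63*y^2 - 3.58*y - 2.1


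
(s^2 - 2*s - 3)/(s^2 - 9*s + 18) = (s + 1)/(s - 6)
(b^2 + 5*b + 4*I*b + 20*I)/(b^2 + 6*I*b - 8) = (b + 5)/(b + 2*I)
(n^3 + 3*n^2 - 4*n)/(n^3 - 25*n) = (n^2 + 3*n - 4)/(n^2 - 25)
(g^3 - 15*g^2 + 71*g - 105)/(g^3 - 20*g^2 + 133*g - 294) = (g^2 - 8*g + 15)/(g^2 - 13*g + 42)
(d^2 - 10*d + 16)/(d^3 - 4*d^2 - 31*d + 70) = (d - 8)/(d^2 - 2*d - 35)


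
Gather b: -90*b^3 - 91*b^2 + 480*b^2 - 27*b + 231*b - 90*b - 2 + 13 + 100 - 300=-90*b^3 + 389*b^2 + 114*b - 189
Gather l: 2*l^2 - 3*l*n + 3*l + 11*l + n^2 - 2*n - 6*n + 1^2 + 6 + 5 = 2*l^2 + l*(14 - 3*n) + n^2 - 8*n + 12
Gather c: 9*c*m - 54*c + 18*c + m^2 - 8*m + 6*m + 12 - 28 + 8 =c*(9*m - 36) + m^2 - 2*m - 8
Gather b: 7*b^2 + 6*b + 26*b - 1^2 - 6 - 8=7*b^2 + 32*b - 15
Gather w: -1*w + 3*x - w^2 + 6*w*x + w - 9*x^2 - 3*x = -w^2 + 6*w*x - 9*x^2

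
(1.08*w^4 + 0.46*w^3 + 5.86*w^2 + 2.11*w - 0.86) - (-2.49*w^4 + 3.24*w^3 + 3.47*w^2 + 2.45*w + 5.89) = 3.57*w^4 - 2.78*w^3 + 2.39*w^2 - 0.34*w - 6.75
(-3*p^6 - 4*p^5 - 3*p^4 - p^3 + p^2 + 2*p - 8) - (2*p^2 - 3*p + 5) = -3*p^6 - 4*p^5 - 3*p^4 - p^3 - p^2 + 5*p - 13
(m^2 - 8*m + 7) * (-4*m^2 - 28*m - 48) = -4*m^4 + 4*m^3 + 148*m^2 + 188*m - 336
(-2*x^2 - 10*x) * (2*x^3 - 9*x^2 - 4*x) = -4*x^5 - 2*x^4 + 98*x^3 + 40*x^2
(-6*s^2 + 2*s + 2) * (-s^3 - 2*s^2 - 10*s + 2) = 6*s^5 + 10*s^4 + 54*s^3 - 36*s^2 - 16*s + 4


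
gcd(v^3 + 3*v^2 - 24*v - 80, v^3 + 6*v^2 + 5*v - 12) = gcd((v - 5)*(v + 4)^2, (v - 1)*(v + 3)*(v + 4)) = v + 4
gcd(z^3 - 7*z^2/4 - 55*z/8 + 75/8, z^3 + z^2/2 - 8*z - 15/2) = z^2 - z/2 - 15/2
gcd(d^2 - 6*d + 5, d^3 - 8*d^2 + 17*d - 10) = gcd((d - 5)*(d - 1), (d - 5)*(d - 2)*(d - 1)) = d^2 - 6*d + 5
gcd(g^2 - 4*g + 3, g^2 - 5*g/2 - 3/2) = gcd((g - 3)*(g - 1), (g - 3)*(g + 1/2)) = g - 3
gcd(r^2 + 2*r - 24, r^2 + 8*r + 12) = r + 6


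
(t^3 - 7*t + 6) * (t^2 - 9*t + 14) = t^5 - 9*t^4 + 7*t^3 + 69*t^2 - 152*t + 84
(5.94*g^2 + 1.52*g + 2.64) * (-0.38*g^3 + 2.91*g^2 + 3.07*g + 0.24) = -2.2572*g^5 + 16.7078*g^4 + 21.6558*g^3 + 13.7744*g^2 + 8.4696*g + 0.6336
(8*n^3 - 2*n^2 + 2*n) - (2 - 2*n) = 8*n^3 - 2*n^2 + 4*n - 2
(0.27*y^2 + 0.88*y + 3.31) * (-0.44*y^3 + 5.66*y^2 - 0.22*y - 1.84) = -0.1188*y^5 + 1.141*y^4 + 3.465*y^3 + 18.0442*y^2 - 2.3474*y - 6.0904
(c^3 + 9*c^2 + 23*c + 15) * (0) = 0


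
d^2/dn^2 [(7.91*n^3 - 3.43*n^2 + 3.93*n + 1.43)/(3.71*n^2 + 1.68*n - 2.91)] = (-1.13686837721616e-13*n^5 + 1.13686837721616e-13*n^4 + 366.387504*n^3 - 336.110208*n^2 + 709.945488*n + 19.283712)/(51.064811*n^6 + 69.371064*n^5 - 88.747281*n^4 - 104.083056*n^3 + 69.610401*n^2 + 42.679224*n - 24.642171)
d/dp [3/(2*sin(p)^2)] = -3*cos(p)/sin(p)^3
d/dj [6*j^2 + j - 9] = 12*j + 1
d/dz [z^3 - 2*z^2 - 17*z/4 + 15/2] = 3*z^2 - 4*z - 17/4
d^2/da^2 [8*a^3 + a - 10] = 48*a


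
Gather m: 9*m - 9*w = 9*m - 9*w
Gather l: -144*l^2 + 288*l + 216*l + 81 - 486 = -144*l^2 + 504*l - 405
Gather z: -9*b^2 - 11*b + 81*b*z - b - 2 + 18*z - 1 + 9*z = -9*b^2 - 12*b + z*(81*b + 27) - 3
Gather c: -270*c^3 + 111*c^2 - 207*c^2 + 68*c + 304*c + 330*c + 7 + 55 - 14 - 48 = -270*c^3 - 96*c^2 + 702*c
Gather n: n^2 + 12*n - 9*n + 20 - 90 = n^2 + 3*n - 70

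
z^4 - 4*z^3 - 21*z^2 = z^2*(z - 7)*(z + 3)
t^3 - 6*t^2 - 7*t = t*(t - 7)*(t + 1)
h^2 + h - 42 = (h - 6)*(h + 7)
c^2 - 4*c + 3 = (c - 3)*(c - 1)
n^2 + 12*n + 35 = (n + 5)*(n + 7)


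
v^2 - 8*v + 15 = (v - 5)*(v - 3)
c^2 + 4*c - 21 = (c - 3)*(c + 7)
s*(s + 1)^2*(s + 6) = s^4 + 8*s^3 + 13*s^2 + 6*s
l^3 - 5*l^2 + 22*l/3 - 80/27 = (l - 8/3)*(l - 5/3)*(l - 2/3)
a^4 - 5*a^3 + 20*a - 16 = (a - 4)*(a - 2)*(a - 1)*(a + 2)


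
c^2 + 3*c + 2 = (c + 1)*(c + 2)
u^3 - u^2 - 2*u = u*(u - 2)*(u + 1)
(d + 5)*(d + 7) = d^2 + 12*d + 35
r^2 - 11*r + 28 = (r - 7)*(r - 4)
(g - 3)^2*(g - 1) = g^3 - 7*g^2 + 15*g - 9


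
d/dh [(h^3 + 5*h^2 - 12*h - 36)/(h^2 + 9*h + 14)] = (h^2 + 14*h + 39)/(h^2 + 14*h + 49)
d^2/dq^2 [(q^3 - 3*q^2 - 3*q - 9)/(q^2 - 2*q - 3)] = 4*(-q^3 - 18*q^2 + 27*q - 36)/(q^6 - 6*q^5 + 3*q^4 + 28*q^3 - 9*q^2 - 54*q - 27)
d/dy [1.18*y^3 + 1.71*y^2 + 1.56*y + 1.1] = 3.54*y^2 + 3.42*y + 1.56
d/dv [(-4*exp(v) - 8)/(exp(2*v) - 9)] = 4*(2*(exp(v) + 2)*exp(v) - exp(2*v) + 9)*exp(v)/(exp(2*v) - 9)^2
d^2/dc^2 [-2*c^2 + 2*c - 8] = -4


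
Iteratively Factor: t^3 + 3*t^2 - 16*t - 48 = (t + 3)*(t^2 - 16) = (t - 4)*(t + 3)*(t + 4)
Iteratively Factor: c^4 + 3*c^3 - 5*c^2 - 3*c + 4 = (c + 1)*(c^3 + 2*c^2 - 7*c + 4) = (c - 1)*(c + 1)*(c^2 + 3*c - 4) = (c - 1)^2*(c + 1)*(c + 4)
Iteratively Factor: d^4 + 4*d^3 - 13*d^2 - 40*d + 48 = (d + 4)*(d^3 - 13*d + 12) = (d - 3)*(d + 4)*(d^2 + 3*d - 4) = (d - 3)*(d + 4)^2*(d - 1)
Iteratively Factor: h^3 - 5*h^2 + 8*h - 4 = (h - 2)*(h^2 - 3*h + 2) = (h - 2)^2*(h - 1)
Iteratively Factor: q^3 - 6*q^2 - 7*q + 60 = (q + 3)*(q^2 - 9*q + 20) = (q - 4)*(q + 3)*(q - 5)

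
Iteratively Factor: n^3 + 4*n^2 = (n)*(n^2 + 4*n) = n^2*(n + 4)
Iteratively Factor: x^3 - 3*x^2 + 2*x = (x)*(x^2 - 3*x + 2) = x*(x - 1)*(x - 2)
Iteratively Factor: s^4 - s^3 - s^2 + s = (s - 1)*(s^3 - s) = (s - 1)^2*(s^2 + s) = (s - 1)^2*(s + 1)*(s)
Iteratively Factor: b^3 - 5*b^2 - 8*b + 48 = (b - 4)*(b^2 - b - 12) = (b - 4)^2*(b + 3)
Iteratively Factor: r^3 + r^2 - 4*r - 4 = (r - 2)*(r^2 + 3*r + 2) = (r - 2)*(r + 2)*(r + 1)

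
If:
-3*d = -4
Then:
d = 4/3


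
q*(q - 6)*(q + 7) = q^3 + q^2 - 42*q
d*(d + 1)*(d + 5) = d^3 + 6*d^2 + 5*d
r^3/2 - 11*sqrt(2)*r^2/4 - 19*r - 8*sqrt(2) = (r/2 + sqrt(2))*(r - 8*sqrt(2))*(r + sqrt(2)/2)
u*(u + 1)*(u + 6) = u^3 + 7*u^2 + 6*u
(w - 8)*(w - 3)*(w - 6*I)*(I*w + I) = I*w^4 + 6*w^3 - 10*I*w^3 - 60*w^2 + 13*I*w^2 + 78*w + 24*I*w + 144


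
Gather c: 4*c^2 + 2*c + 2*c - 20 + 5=4*c^2 + 4*c - 15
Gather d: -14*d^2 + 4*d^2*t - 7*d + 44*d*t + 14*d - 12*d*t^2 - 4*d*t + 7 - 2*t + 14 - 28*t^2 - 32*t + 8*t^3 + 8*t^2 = d^2*(4*t - 14) + d*(-12*t^2 + 40*t + 7) + 8*t^3 - 20*t^2 - 34*t + 21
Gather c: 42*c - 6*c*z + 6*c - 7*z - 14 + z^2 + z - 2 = c*(48 - 6*z) + z^2 - 6*z - 16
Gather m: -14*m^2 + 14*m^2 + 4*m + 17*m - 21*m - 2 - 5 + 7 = 0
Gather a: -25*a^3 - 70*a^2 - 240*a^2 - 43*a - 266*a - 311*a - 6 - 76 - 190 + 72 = -25*a^3 - 310*a^2 - 620*a - 200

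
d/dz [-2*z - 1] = -2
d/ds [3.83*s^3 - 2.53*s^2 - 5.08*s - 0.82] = 11.49*s^2 - 5.06*s - 5.08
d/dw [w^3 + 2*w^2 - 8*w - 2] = 3*w^2 + 4*w - 8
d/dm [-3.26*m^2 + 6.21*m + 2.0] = 6.21 - 6.52*m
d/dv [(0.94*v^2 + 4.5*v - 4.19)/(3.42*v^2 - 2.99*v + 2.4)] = (-18.2006*v^2 + 33.1716*v - 1.7281)/(11.6964*v^4 - 20.4516*v^3 + 25.3561*v^2 - 14.352*v + 5.76)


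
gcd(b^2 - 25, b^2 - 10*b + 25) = b - 5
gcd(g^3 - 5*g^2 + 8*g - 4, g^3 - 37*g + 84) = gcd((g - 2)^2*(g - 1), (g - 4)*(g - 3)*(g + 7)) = 1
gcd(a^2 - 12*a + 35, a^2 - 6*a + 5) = a - 5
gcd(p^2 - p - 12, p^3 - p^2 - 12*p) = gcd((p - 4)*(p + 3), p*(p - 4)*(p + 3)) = p^2 - p - 12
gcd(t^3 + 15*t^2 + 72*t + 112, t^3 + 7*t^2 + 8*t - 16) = t^2 + 8*t + 16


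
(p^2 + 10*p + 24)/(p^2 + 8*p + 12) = (p + 4)/(p + 2)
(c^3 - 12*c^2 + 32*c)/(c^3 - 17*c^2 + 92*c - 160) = c/(c - 5)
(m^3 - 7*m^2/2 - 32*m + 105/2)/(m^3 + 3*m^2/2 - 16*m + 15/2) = (2*m^2 - 17*m + 21)/(2*m^2 - 7*m + 3)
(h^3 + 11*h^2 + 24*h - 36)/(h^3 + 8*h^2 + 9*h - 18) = (h + 6)/(h + 3)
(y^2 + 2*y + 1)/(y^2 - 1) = (y + 1)/(y - 1)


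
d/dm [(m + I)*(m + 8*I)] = 2*m + 9*I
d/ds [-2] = 0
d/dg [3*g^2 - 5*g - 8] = 6*g - 5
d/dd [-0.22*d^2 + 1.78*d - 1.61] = 1.78 - 0.44*d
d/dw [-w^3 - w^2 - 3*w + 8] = -3*w^2 - 2*w - 3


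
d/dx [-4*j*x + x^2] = -4*j + 2*x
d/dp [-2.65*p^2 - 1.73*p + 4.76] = -5.3*p - 1.73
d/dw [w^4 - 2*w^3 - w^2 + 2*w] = 4*w^3 - 6*w^2 - 2*w + 2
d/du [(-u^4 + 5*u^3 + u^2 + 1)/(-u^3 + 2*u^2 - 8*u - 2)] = (u^6 - 4*u^5 + 35*u^4 - 72*u^3 - 35*u^2 - 8*u + 8)/(u^6 - 4*u^5 + 20*u^4 - 28*u^3 + 56*u^2 + 32*u + 4)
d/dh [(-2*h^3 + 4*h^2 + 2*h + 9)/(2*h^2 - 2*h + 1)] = 2*(-2*h^4 + 4*h^3 - 9*h^2 - 14*h + 10)/(4*h^4 - 8*h^3 + 8*h^2 - 4*h + 1)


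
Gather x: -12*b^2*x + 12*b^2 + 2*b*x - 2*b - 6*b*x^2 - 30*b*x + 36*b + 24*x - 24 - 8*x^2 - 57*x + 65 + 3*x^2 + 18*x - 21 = 12*b^2 + 34*b + x^2*(-6*b - 5) + x*(-12*b^2 - 28*b - 15) + 20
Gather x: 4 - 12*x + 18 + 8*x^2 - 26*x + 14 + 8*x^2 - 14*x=16*x^2 - 52*x + 36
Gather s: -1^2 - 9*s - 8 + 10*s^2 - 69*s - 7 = 10*s^2 - 78*s - 16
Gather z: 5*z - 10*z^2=-10*z^2 + 5*z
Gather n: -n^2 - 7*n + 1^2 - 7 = -n^2 - 7*n - 6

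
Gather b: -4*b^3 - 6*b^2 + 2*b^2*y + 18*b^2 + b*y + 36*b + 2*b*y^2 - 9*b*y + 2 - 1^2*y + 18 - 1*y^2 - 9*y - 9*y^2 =-4*b^3 + b^2*(2*y + 12) + b*(2*y^2 - 8*y + 36) - 10*y^2 - 10*y + 20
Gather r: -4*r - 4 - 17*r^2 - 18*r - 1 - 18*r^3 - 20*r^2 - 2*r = -18*r^3 - 37*r^2 - 24*r - 5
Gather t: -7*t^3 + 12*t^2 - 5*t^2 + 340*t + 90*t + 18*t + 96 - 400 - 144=-7*t^3 + 7*t^2 + 448*t - 448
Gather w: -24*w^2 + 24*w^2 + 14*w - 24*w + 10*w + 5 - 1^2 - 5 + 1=0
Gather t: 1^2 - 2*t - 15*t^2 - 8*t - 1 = -15*t^2 - 10*t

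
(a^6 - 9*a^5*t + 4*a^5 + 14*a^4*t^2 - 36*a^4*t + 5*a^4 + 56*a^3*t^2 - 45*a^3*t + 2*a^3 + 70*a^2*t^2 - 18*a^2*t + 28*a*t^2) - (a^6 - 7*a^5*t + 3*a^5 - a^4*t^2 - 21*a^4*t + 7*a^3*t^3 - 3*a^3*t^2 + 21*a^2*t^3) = -2*a^5*t + a^5 + 15*a^4*t^2 - 15*a^4*t + 5*a^4 - 7*a^3*t^3 + 59*a^3*t^2 - 45*a^3*t + 2*a^3 - 21*a^2*t^3 + 70*a^2*t^2 - 18*a^2*t + 28*a*t^2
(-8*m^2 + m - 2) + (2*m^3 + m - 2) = 2*m^3 - 8*m^2 + 2*m - 4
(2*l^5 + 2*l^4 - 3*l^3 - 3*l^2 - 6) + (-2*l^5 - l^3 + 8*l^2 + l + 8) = 2*l^4 - 4*l^3 + 5*l^2 + l + 2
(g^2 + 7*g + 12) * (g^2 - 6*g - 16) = g^4 + g^3 - 46*g^2 - 184*g - 192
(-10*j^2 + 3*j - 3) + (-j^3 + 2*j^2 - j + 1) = -j^3 - 8*j^2 + 2*j - 2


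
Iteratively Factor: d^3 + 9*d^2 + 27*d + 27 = (d + 3)*(d^2 + 6*d + 9) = (d + 3)^2*(d + 3)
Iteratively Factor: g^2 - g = (g - 1)*(g)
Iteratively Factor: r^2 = (r)*(r)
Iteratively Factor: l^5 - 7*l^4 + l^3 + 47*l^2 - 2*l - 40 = (l - 1)*(l^4 - 6*l^3 - 5*l^2 + 42*l + 40) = (l - 5)*(l - 1)*(l^3 - l^2 - 10*l - 8) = (l - 5)*(l - 4)*(l - 1)*(l^2 + 3*l + 2) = (l - 5)*(l - 4)*(l - 1)*(l + 1)*(l + 2)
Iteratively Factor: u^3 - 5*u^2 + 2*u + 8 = (u - 4)*(u^2 - u - 2) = (u - 4)*(u - 2)*(u + 1)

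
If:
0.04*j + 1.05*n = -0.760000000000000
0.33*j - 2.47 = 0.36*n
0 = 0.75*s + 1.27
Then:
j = 6.43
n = -0.97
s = -1.69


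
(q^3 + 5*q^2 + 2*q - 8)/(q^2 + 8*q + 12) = (q^2 + 3*q - 4)/(q + 6)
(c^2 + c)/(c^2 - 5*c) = (c + 1)/(c - 5)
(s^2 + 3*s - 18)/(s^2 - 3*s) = (s + 6)/s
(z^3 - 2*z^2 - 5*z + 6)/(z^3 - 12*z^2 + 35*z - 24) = (z + 2)/(z - 8)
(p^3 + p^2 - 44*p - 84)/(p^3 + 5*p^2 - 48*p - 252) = (p + 2)/(p + 6)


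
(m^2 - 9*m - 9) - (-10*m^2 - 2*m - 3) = 11*m^2 - 7*m - 6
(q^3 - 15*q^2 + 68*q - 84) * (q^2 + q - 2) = q^5 - 14*q^4 + 51*q^3 + 14*q^2 - 220*q + 168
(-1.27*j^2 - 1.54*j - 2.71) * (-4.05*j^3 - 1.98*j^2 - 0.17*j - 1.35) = 5.1435*j^5 + 8.7516*j^4 + 14.2406*j^3 + 7.3421*j^2 + 2.5397*j + 3.6585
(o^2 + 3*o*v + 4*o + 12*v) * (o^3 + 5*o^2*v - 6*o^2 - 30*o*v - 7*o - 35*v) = o^5 + 8*o^4*v - 2*o^4 + 15*o^3*v^2 - 16*o^3*v - 31*o^3 - 30*o^2*v^2 - 248*o^2*v - 28*o^2 - 465*o*v^2 - 224*o*v - 420*v^2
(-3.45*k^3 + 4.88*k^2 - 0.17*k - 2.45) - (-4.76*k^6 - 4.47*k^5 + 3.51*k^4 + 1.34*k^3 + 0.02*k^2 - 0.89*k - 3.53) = 4.76*k^6 + 4.47*k^5 - 3.51*k^4 - 4.79*k^3 + 4.86*k^2 + 0.72*k + 1.08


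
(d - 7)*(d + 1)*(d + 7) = d^3 + d^2 - 49*d - 49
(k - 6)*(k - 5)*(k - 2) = k^3 - 13*k^2 + 52*k - 60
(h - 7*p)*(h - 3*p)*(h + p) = h^3 - 9*h^2*p + 11*h*p^2 + 21*p^3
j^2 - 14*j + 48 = (j - 8)*(j - 6)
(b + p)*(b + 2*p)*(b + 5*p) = b^3 + 8*b^2*p + 17*b*p^2 + 10*p^3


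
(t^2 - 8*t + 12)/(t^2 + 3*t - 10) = (t - 6)/(t + 5)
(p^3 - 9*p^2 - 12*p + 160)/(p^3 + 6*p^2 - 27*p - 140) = (p - 8)/(p + 7)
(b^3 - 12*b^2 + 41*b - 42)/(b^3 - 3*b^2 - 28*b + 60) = (b^2 - 10*b + 21)/(b^2 - b - 30)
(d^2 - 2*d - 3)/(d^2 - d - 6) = (d + 1)/(d + 2)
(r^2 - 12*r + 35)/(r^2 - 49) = (r - 5)/(r + 7)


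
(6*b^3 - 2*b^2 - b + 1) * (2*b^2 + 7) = 12*b^5 - 4*b^4 + 40*b^3 - 12*b^2 - 7*b + 7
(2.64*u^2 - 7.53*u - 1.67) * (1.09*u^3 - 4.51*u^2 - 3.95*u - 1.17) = 2.8776*u^5 - 20.1141*u^4 + 21.712*u^3 + 34.1864*u^2 + 15.4066*u + 1.9539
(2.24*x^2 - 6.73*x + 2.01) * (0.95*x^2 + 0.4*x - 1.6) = 2.128*x^4 - 5.4975*x^3 - 4.3665*x^2 + 11.572*x - 3.216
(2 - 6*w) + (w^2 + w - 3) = w^2 - 5*w - 1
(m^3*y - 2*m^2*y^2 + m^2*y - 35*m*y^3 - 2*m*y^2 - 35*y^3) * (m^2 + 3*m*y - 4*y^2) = m^5*y + m^4*y^2 + m^4*y - 45*m^3*y^3 + m^3*y^2 - 97*m^2*y^4 - 45*m^2*y^3 + 140*m*y^5 - 97*m*y^4 + 140*y^5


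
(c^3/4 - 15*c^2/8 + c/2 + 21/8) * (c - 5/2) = c^4/4 - 5*c^3/2 + 83*c^2/16 + 11*c/8 - 105/16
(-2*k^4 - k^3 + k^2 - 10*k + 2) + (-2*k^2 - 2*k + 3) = -2*k^4 - k^3 - k^2 - 12*k + 5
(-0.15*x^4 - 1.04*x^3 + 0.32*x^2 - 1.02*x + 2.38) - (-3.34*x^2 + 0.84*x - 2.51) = -0.15*x^4 - 1.04*x^3 + 3.66*x^2 - 1.86*x + 4.89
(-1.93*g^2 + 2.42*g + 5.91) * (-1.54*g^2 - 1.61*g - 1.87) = 2.9722*g^4 - 0.6195*g^3 - 9.3885*g^2 - 14.0405*g - 11.0517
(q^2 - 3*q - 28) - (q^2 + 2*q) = -5*q - 28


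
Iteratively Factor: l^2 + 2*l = (l)*(l + 2)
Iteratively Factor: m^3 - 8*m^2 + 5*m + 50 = (m - 5)*(m^2 - 3*m - 10) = (m - 5)^2*(m + 2)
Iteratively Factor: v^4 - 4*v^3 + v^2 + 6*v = (v + 1)*(v^3 - 5*v^2 + 6*v) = (v - 2)*(v + 1)*(v^2 - 3*v) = (v - 3)*(v - 2)*(v + 1)*(v)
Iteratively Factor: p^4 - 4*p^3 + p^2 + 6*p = (p)*(p^3 - 4*p^2 + p + 6) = p*(p - 2)*(p^2 - 2*p - 3) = p*(p - 2)*(p + 1)*(p - 3)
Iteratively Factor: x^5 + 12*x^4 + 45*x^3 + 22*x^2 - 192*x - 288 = (x + 3)*(x^4 + 9*x^3 + 18*x^2 - 32*x - 96) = (x + 3)*(x + 4)*(x^3 + 5*x^2 - 2*x - 24) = (x - 2)*(x + 3)*(x + 4)*(x^2 + 7*x + 12) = (x - 2)*(x + 3)*(x + 4)^2*(x + 3)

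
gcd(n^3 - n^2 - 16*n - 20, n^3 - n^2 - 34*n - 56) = n + 2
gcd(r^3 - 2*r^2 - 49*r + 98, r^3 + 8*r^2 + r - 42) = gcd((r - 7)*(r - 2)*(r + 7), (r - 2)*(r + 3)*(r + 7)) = r^2 + 5*r - 14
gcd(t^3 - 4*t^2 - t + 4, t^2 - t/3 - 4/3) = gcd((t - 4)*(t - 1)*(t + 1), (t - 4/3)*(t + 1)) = t + 1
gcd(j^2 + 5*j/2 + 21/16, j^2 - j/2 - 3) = 1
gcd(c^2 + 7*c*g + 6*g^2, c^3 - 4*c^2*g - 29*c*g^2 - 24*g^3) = c + g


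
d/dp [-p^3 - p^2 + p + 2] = -3*p^2 - 2*p + 1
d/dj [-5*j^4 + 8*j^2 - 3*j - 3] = -20*j^3 + 16*j - 3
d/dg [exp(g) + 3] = exp(g)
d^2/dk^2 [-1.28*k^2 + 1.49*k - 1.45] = -2.56000000000000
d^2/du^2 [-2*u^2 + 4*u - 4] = -4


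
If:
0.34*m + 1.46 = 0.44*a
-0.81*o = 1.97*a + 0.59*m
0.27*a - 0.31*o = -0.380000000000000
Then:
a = 0.45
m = -3.71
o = 1.62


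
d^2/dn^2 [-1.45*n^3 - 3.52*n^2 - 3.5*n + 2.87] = -8.7*n - 7.04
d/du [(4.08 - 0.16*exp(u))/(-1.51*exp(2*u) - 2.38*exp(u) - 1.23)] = (-0.2416*exp(2*u) + 12.3216*exp(u) + 9.9072)*exp(u)/(2.2801*exp(4*u) + 7.1876*exp(3*u) + 9.379*exp(2*u) + 5.8548*exp(u) + 1.5129)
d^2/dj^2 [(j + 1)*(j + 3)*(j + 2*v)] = 6*j + 4*v + 8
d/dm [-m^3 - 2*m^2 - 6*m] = -3*m^2 - 4*m - 6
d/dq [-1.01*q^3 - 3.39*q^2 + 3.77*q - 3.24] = -3.03*q^2 - 6.78*q + 3.77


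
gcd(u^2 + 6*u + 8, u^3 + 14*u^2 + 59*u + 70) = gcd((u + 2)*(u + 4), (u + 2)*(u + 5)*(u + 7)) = u + 2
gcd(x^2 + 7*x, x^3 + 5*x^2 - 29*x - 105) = x + 7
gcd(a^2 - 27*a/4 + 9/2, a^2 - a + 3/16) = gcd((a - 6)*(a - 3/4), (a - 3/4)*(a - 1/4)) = a - 3/4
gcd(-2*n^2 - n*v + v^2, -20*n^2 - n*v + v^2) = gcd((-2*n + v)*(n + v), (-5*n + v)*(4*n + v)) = 1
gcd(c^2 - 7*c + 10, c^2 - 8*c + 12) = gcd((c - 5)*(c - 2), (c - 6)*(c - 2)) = c - 2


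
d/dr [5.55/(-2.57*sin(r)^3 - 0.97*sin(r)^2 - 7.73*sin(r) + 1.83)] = (42.7905*sin(r)^2 + 10.767*sin(r) + 42.9015)*cos(r)/(2.57*sin(r)^3 + 0.97*sin(r)^2 + 7.73*sin(r) - 1.83)^2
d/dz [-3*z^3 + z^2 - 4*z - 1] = -9*z^2 + 2*z - 4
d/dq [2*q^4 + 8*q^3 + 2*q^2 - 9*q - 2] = 8*q^3 + 24*q^2 + 4*q - 9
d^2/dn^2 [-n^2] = -2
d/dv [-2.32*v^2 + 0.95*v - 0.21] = 0.95 - 4.64*v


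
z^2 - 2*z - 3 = (z - 3)*(z + 1)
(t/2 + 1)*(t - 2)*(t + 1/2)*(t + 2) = t^4/2 + 5*t^3/4 - 3*t^2/2 - 5*t - 2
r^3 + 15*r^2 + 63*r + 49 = (r + 1)*(r + 7)^2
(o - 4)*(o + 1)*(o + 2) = o^3 - o^2 - 10*o - 8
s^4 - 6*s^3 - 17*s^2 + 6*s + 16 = (s - 8)*(s - 1)*(s + 1)*(s + 2)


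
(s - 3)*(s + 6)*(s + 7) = s^3 + 10*s^2 + 3*s - 126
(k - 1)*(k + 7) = k^2 + 6*k - 7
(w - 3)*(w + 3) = w^2 - 9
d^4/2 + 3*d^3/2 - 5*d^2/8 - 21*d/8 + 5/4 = (d/2 + 1)*(d - 1)*(d - 1/2)*(d + 5/2)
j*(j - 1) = j^2 - j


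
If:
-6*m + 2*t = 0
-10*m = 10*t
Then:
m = 0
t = 0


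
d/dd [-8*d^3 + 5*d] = 5 - 24*d^2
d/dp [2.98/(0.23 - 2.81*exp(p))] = 8.3738*exp(p)/(2.81*exp(p) - 0.23)^2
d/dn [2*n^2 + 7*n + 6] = 4*n + 7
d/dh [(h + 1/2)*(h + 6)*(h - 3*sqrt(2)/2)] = 3*h^2 - 3*sqrt(2)*h + 13*h - 39*sqrt(2)/4 + 3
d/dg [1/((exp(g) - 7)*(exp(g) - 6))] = (13 - 2*exp(g))*exp(g)/(exp(4*g) - 26*exp(3*g) + 253*exp(2*g) - 1092*exp(g) + 1764)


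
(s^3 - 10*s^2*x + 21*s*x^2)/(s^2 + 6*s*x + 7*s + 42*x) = s*(s^2 - 10*s*x + 21*x^2)/(s^2 + 6*s*x + 7*s + 42*x)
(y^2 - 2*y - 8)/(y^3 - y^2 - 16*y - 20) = (y - 4)/(y^2 - 3*y - 10)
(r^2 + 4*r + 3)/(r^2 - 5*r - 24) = (r + 1)/(r - 8)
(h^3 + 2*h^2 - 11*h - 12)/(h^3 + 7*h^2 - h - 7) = (h^2 + h - 12)/(h^2 + 6*h - 7)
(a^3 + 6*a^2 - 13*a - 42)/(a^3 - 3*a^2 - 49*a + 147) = (a + 2)/(a - 7)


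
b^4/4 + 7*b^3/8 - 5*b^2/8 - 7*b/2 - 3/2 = (b/4 + 1/2)*(b - 2)*(b + 1/2)*(b + 3)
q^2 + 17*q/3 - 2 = (q - 1/3)*(q + 6)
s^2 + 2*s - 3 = (s - 1)*(s + 3)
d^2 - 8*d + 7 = (d - 7)*(d - 1)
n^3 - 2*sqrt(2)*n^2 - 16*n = n*(n - 4*sqrt(2))*(n + 2*sqrt(2))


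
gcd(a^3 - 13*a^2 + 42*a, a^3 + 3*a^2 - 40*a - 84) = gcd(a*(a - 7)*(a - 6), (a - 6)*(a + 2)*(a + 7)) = a - 6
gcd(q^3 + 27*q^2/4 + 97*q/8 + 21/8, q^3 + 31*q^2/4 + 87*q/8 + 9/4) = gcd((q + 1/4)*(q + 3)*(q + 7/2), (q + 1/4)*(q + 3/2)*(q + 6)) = q + 1/4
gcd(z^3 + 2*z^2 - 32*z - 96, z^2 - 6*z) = z - 6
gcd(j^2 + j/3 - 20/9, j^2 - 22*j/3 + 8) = j - 4/3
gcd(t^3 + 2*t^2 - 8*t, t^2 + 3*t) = t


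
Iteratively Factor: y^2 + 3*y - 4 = (y - 1)*(y + 4)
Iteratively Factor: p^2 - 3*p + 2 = (p - 2)*(p - 1)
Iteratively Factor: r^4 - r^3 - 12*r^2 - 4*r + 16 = (r + 2)*(r^3 - 3*r^2 - 6*r + 8) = (r + 2)^2*(r^2 - 5*r + 4) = (r - 4)*(r + 2)^2*(r - 1)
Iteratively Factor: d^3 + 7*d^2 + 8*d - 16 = (d + 4)*(d^2 + 3*d - 4) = (d - 1)*(d + 4)*(d + 4)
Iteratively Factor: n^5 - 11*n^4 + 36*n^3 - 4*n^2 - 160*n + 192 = (n - 2)*(n^4 - 9*n^3 + 18*n^2 + 32*n - 96) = (n - 4)*(n - 2)*(n^3 - 5*n^2 - 2*n + 24) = (n - 4)^2*(n - 2)*(n^2 - n - 6) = (n - 4)^2*(n - 3)*(n - 2)*(n + 2)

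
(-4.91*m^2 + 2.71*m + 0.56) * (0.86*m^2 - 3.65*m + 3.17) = -4.2226*m^4 + 20.2521*m^3 - 24.9746*m^2 + 6.5467*m + 1.7752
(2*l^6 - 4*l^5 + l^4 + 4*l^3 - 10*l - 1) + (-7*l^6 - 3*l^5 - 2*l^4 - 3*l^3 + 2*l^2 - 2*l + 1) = -5*l^6 - 7*l^5 - l^4 + l^3 + 2*l^2 - 12*l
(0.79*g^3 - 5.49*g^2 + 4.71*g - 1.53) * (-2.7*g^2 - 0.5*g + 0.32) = -2.133*g^5 + 14.428*g^4 - 9.7192*g^3 + 0.0191999999999997*g^2 + 2.2722*g - 0.4896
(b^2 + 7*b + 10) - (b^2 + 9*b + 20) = -2*b - 10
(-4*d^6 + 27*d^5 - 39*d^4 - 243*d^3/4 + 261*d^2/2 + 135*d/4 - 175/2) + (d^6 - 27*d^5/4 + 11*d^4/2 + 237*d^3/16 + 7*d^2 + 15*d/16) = -3*d^6 + 81*d^5/4 - 67*d^4/2 - 735*d^3/16 + 275*d^2/2 + 555*d/16 - 175/2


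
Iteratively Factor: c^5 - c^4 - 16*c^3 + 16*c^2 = (c + 4)*(c^4 - 5*c^3 + 4*c^2) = (c - 4)*(c + 4)*(c^3 - c^2) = (c - 4)*(c - 1)*(c + 4)*(c^2) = c*(c - 4)*(c - 1)*(c + 4)*(c)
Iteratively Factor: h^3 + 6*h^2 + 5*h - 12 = (h + 3)*(h^2 + 3*h - 4) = (h + 3)*(h + 4)*(h - 1)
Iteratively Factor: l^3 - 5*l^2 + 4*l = (l - 1)*(l^2 - 4*l) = l*(l - 1)*(l - 4)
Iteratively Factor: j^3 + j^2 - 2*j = (j - 1)*(j^2 + 2*j) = (j - 1)*(j + 2)*(j)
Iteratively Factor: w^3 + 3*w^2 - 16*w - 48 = (w + 4)*(w^2 - w - 12) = (w + 3)*(w + 4)*(w - 4)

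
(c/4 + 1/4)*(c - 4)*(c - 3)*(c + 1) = c^4/4 - 5*c^3/4 - c^2/4 + 17*c/4 + 3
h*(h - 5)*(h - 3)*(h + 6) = h^4 - 2*h^3 - 33*h^2 + 90*h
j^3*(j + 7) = j^4 + 7*j^3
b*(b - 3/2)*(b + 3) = b^3 + 3*b^2/2 - 9*b/2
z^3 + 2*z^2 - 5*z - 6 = (z - 2)*(z + 1)*(z + 3)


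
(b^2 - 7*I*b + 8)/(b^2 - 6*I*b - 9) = (-b^2 + 7*I*b - 8)/(-b^2 + 6*I*b + 9)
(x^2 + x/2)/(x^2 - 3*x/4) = 2*(2*x + 1)/(4*x - 3)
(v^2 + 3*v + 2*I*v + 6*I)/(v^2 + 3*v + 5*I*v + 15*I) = (v + 2*I)/(v + 5*I)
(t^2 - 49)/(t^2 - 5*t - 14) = (t + 7)/(t + 2)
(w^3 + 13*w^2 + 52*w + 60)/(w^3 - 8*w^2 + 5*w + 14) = (w^3 + 13*w^2 + 52*w + 60)/(w^3 - 8*w^2 + 5*w + 14)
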